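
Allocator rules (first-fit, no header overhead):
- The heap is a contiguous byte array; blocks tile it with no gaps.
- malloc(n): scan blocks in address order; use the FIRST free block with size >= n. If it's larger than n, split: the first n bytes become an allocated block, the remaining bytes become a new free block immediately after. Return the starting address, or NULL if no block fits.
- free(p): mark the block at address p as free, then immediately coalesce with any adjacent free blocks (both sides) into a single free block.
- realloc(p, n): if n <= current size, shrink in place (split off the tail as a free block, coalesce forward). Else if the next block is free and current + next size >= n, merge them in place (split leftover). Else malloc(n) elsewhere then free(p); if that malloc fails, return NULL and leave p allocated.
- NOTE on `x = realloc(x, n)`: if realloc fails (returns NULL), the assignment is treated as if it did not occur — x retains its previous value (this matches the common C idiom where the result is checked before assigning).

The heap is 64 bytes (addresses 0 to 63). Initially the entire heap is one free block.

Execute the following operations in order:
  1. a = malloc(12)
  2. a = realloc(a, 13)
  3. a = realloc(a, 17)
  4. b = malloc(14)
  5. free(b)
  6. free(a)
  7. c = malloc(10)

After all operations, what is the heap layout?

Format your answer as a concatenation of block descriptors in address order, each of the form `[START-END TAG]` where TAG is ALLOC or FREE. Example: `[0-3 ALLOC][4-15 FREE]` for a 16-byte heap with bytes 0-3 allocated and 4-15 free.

Answer: [0-9 ALLOC][10-63 FREE]

Derivation:
Op 1: a = malloc(12) -> a = 0; heap: [0-11 ALLOC][12-63 FREE]
Op 2: a = realloc(a, 13) -> a = 0; heap: [0-12 ALLOC][13-63 FREE]
Op 3: a = realloc(a, 17) -> a = 0; heap: [0-16 ALLOC][17-63 FREE]
Op 4: b = malloc(14) -> b = 17; heap: [0-16 ALLOC][17-30 ALLOC][31-63 FREE]
Op 5: free(b) -> (freed b); heap: [0-16 ALLOC][17-63 FREE]
Op 6: free(a) -> (freed a); heap: [0-63 FREE]
Op 7: c = malloc(10) -> c = 0; heap: [0-9 ALLOC][10-63 FREE]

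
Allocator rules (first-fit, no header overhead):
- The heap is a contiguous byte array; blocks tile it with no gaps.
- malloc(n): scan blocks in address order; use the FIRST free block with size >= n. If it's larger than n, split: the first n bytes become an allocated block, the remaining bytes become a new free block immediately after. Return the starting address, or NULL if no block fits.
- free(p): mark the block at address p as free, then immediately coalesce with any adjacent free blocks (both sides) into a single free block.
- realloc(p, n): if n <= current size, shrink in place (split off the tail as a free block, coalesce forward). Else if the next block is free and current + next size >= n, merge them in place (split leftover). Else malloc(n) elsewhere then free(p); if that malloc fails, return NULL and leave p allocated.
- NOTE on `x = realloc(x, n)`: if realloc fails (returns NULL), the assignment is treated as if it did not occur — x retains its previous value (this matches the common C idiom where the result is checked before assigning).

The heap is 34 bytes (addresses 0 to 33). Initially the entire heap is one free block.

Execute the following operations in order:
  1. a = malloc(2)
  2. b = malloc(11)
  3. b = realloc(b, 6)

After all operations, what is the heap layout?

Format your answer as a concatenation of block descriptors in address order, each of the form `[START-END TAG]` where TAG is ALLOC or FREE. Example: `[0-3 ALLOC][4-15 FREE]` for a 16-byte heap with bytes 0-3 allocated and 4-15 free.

Answer: [0-1 ALLOC][2-7 ALLOC][8-33 FREE]

Derivation:
Op 1: a = malloc(2) -> a = 0; heap: [0-1 ALLOC][2-33 FREE]
Op 2: b = malloc(11) -> b = 2; heap: [0-1 ALLOC][2-12 ALLOC][13-33 FREE]
Op 3: b = realloc(b, 6) -> b = 2; heap: [0-1 ALLOC][2-7 ALLOC][8-33 FREE]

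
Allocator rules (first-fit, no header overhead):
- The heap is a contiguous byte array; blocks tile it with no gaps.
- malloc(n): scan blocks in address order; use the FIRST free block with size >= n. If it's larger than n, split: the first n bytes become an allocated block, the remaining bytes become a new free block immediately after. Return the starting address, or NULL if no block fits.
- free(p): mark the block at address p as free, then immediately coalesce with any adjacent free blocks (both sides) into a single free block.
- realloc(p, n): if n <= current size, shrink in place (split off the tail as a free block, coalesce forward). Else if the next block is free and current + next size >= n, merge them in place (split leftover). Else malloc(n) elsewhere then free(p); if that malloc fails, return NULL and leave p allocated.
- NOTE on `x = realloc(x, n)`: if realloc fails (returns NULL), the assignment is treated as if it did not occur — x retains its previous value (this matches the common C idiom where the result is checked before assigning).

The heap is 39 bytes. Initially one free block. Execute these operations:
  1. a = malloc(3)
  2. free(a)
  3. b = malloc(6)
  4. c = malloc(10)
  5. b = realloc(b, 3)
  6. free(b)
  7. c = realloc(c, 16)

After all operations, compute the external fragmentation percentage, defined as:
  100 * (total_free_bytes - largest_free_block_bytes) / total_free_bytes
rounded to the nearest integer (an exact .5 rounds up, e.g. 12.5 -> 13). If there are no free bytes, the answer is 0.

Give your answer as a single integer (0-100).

Op 1: a = malloc(3) -> a = 0; heap: [0-2 ALLOC][3-38 FREE]
Op 2: free(a) -> (freed a); heap: [0-38 FREE]
Op 3: b = malloc(6) -> b = 0; heap: [0-5 ALLOC][6-38 FREE]
Op 4: c = malloc(10) -> c = 6; heap: [0-5 ALLOC][6-15 ALLOC][16-38 FREE]
Op 5: b = realloc(b, 3) -> b = 0; heap: [0-2 ALLOC][3-5 FREE][6-15 ALLOC][16-38 FREE]
Op 6: free(b) -> (freed b); heap: [0-5 FREE][6-15 ALLOC][16-38 FREE]
Op 7: c = realloc(c, 16) -> c = 6; heap: [0-5 FREE][6-21 ALLOC][22-38 FREE]
Free blocks: [6 17] total_free=23 largest=17 -> 100*(23-17)/23 = 600/23 ≈ 26.087 -> rounds to 26

Answer: 26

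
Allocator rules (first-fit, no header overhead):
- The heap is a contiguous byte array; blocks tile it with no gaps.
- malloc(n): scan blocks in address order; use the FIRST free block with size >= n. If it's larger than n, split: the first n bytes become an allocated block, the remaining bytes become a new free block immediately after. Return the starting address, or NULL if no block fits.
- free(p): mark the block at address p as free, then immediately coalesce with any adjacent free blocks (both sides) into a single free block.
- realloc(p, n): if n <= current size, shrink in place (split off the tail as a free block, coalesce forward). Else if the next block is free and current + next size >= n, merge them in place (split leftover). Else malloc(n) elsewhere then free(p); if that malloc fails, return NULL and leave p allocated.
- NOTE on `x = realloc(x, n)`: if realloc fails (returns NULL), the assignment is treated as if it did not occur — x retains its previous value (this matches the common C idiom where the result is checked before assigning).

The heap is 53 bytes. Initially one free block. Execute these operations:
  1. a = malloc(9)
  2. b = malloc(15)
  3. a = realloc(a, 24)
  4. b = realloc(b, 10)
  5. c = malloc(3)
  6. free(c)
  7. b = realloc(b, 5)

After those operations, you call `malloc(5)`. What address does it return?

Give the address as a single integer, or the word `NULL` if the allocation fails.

Op 1: a = malloc(9) -> a = 0; heap: [0-8 ALLOC][9-52 FREE]
Op 2: b = malloc(15) -> b = 9; heap: [0-8 ALLOC][9-23 ALLOC][24-52 FREE]
Op 3: a = realloc(a, 24) -> a = 24; heap: [0-8 FREE][9-23 ALLOC][24-47 ALLOC][48-52 FREE]
Op 4: b = realloc(b, 10) -> b = 9; heap: [0-8 FREE][9-18 ALLOC][19-23 FREE][24-47 ALLOC][48-52 FREE]
Op 5: c = malloc(3) -> c = 0; heap: [0-2 ALLOC][3-8 FREE][9-18 ALLOC][19-23 FREE][24-47 ALLOC][48-52 FREE]
Op 6: free(c) -> (freed c); heap: [0-8 FREE][9-18 ALLOC][19-23 FREE][24-47 ALLOC][48-52 FREE]
Op 7: b = realloc(b, 5) -> b = 9; heap: [0-8 FREE][9-13 ALLOC][14-23 FREE][24-47 ALLOC][48-52 FREE]
malloc(5): first-fit scan over [0-8 FREE][9-13 ALLOC][14-23 FREE][24-47 ALLOC][48-52 FREE] -> 0

Answer: 0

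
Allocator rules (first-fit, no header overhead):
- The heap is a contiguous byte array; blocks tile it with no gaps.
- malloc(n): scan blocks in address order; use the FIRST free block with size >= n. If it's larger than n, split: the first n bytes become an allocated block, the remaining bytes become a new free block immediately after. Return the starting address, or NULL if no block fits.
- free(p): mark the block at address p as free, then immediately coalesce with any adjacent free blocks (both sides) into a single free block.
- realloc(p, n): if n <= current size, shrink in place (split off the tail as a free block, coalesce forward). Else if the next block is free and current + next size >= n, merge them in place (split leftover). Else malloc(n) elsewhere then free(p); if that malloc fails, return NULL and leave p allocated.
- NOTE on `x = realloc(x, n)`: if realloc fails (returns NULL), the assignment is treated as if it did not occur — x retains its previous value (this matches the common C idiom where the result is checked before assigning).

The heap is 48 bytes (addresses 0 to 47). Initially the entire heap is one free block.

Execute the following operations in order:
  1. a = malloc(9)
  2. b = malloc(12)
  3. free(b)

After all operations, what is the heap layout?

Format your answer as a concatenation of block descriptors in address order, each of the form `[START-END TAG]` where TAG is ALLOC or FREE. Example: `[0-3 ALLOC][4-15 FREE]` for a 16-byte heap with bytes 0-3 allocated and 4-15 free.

Op 1: a = malloc(9) -> a = 0; heap: [0-8 ALLOC][9-47 FREE]
Op 2: b = malloc(12) -> b = 9; heap: [0-8 ALLOC][9-20 ALLOC][21-47 FREE]
Op 3: free(b) -> (freed b); heap: [0-8 ALLOC][9-47 FREE]

Answer: [0-8 ALLOC][9-47 FREE]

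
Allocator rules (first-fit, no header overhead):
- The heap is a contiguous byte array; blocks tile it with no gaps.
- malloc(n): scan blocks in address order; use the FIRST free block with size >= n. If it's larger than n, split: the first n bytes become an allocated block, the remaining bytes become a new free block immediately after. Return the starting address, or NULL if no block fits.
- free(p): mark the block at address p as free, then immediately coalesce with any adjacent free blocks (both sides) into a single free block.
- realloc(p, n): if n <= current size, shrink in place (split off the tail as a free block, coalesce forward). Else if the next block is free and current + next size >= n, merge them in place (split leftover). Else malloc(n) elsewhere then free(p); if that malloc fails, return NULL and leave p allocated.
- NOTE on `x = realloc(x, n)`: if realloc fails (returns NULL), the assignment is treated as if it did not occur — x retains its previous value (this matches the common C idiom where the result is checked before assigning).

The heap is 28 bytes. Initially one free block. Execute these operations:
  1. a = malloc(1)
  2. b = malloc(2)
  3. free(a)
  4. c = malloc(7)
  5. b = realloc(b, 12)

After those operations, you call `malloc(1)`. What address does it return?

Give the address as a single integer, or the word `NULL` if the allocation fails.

Answer: 0

Derivation:
Op 1: a = malloc(1) -> a = 0; heap: [0-0 ALLOC][1-27 FREE]
Op 2: b = malloc(2) -> b = 1; heap: [0-0 ALLOC][1-2 ALLOC][3-27 FREE]
Op 3: free(a) -> (freed a); heap: [0-0 FREE][1-2 ALLOC][3-27 FREE]
Op 4: c = malloc(7) -> c = 3; heap: [0-0 FREE][1-2 ALLOC][3-9 ALLOC][10-27 FREE]
Op 5: b = realloc(b, 12) -> b = 10; heap: [0-2 FREE][3-9 ALLOC][10-21 ALLOC][22-27 FREE]
malloc(1): first-fit scan over [0-2 FREE][3-9 ALLOC][10-21 ALLOC][22-27 FREE] -> 0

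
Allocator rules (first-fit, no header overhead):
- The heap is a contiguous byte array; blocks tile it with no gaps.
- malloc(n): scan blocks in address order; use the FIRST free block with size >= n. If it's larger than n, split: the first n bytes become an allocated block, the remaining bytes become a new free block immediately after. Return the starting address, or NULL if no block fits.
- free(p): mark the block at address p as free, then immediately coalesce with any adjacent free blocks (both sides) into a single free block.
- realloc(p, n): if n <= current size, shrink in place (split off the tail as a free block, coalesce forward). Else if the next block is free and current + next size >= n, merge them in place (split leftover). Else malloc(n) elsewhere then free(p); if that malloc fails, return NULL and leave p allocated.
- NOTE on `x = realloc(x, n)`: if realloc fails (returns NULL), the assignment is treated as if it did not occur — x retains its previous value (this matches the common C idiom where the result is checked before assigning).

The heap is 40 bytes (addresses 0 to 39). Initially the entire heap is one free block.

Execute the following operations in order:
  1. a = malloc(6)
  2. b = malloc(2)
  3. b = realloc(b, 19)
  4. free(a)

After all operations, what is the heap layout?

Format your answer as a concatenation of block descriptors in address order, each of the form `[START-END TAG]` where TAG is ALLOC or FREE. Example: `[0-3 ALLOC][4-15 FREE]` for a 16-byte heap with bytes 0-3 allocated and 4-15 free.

Answer: [0-5 FREE][6-24 ALLOC][25-39 FREE]

Derivation:
Op 1: a = malloc(6) -> a = 0; heap: [0-5 ALLOC][6-39 FREE]
Op 2: b = malloc(2) -> b = 6; heap: [0-5 ALLOC][6-7 ALLOC][8-39 FREE]
Op 3: b = realloc(b, 19) -> b = 6; heap: [0-5 ALLOC][6-24 ALLOC][25-39 FREE]
Op 4: free(a) -> (freed a); heap: [0-5 FREE][6-24 ALLOC][25-39 FREE]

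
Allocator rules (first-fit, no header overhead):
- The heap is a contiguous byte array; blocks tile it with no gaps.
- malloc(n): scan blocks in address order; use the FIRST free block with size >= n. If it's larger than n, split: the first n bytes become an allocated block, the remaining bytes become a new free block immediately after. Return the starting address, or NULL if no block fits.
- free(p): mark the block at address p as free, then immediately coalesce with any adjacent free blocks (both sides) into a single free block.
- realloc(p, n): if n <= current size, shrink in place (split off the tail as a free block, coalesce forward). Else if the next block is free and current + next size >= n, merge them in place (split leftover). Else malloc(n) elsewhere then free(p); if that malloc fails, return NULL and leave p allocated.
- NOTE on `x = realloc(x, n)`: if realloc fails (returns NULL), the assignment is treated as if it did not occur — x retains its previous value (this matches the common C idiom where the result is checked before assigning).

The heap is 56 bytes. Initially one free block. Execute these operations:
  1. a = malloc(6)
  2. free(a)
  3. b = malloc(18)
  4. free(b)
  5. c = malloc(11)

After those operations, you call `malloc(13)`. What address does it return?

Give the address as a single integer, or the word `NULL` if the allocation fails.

Answer: 11

Derivation:
Op 1: a = malloc(6) -> a = 0; heap: [0-5 ALLOC][6-55 FREE]
Op 2: free(a) -> (freed a); heap: [0-55 FREE]
Op 3: b = malloc(18) -> b = 0; heap: [0-17 ALLOC][18-55 FREE]
Op 4: free(b) -> (freed b); heap: [0-55 FREE]
Op 5: c = malloc(11) -> c = 0; heap: [0-10 ALLOC][11-55 FREE]
malloc(13): first-fit scan over [0-10 ALLOC][11-55 FREE] -> 11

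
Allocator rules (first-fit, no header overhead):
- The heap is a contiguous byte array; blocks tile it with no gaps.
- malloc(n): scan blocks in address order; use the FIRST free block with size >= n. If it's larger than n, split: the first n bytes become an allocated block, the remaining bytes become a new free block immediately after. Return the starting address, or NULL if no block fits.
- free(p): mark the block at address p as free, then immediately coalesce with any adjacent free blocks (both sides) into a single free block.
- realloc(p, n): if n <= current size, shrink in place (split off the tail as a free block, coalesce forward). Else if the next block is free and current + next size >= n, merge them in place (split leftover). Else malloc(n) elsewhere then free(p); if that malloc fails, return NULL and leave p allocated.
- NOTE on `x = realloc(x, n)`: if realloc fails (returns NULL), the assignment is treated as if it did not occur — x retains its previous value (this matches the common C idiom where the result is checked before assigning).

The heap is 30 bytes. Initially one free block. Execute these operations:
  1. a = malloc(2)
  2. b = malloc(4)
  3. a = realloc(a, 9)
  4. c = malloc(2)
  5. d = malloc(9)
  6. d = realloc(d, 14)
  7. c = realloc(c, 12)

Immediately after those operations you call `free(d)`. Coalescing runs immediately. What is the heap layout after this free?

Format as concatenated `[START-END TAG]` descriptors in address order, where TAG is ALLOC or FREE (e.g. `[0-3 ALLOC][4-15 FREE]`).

Op 1: a = malloc(2) -> a = 0; heap: [0-1 ALLOC][2-29 FREE]
Op 2: b = malloc(4) -> b = 2; heap: [0-1 ALLOC][2-5 ALLOC][6-29 FREE]
Op 3: a = realloc(a, 9) -> a = 6; heap: [0-1 FREE][2-5 ALLOC][6-14 ALLOC][15-29 FREE]
Op 4: c = malloc(2) -> c = 0; heap: [0-1 ALLOC][2-5 ALLOC][6-14 ALLOC][15-29 FREE]
Op 5: d = malloc(9) -> d = 15; heap: [0-1 ALLOC][2-5 ALLOC][6-14 ALLOC][15-23 ALLOC][24-29 FREE]
Op 6: d = realloc(d, 14) -> d = 15; heap: [0-1 ALLOC][2-5 ALLOC][6-14 ALLOC][15-28 ALLOC][29-29 FREE]
Op 7: c = realloc(c, 12) -> NULL (c unchanged); heap: [0-1 ALLOC][2-5 ALLOC][6-14 ALLOC][15-28 ALLOC][29-29 FREE]
free(d): d = 15 -> block [15-28 ALLOC]; mark free, coalesce with adjacent free neighbors -> [0-1 ALLOC][2-5 ALLOC][6-14 ALLOC][15-29 FREE]

Answer: [0-1 ALLOC][2-5 ALLOC][6-14 ALLOC][15-29 FREE]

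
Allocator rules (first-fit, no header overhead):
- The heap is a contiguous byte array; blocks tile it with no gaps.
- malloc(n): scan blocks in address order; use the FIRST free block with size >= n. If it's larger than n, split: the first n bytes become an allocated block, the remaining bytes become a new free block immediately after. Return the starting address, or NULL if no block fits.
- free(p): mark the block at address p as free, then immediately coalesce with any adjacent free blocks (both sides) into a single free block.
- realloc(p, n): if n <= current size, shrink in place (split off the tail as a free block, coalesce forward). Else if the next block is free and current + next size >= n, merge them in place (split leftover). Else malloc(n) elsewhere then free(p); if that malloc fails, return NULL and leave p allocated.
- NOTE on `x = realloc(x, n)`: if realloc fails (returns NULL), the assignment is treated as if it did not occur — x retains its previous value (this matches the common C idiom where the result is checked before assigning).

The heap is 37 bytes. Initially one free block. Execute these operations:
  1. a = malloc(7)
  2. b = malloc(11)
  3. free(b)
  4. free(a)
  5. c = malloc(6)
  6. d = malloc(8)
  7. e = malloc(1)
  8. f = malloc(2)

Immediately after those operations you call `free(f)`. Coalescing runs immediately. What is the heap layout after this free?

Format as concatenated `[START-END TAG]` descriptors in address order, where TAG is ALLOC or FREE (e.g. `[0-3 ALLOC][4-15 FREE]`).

Answer: [0-5 ALLOC][6-13 ALLOC][14-14 ALLOC][15-36 FREE]

Derivation:
Op 1: a = malloc(7) -> a = 0; heap: [0-6 ALLOC][7-36 FREE]
Op 2: b = malloc(11) -> b = 7; heap: [0-6 ALLOC][7-17 ALLOC][18-36 FREE]
Op 3: free(b) -> (freed b); heap: [0-6 ALLOC][7-36 FREE]
Op 4: free(a) -> (freed a); heap: [0-36 FREE]
Op 5: c = malloc(6) -> c = 0; heap: [0-5 ALLOC][6-36 FREE]
Op 6: d = malloc(8) -> d = 6; heap: [0-5 ALLOC][6-13 ALLOC][14-36 FREE]
Op 7: e = malloc(1) -> e = 14; heap: [0-5 ALLOC][6-13 ALLOC][14-14 ALLOC][15-36 FREE]
Op 8: f = malloc(2) -> f = 15; heap: [0-5 ALLOC][6-13 ALLOC][14-14 ALLOC][15-16 ALLOC][17-36 FREE]
free(f): f = 15 -> block [15-16 ALLOC]; mark free, coalesce with adjacent free neighbors -> [0-5 ALLOC][6-13 ALLOC][14-14 ALLOC][15-36 FREE]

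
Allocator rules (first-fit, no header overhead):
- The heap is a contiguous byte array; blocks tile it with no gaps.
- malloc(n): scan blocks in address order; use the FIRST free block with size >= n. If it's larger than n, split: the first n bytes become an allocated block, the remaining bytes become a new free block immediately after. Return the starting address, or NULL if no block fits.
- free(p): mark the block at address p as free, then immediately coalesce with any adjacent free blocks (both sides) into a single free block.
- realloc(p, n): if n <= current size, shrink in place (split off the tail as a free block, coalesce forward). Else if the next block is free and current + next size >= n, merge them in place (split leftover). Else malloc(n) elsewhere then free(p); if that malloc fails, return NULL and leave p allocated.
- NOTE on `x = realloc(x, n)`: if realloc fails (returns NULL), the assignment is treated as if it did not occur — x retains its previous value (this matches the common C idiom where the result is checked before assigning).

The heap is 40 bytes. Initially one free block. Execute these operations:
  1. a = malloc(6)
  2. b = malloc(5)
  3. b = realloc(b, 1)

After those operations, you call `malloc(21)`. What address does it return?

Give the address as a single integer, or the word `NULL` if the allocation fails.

Answer: 7

Derivation:
Op 1: a = malloc(6) -> a = 0; heap: [0-5 ALLOC][6-39 FREE]
Op 2: b = malloc(5) -> b = 6; heap: [0-5 ALLOC][6-10 ALLOC][11-39 FREE]
Op 3: b = realloc(b, 1) -> b = 6; heap: [0-5 ALLOC][6-6 ALLOC][7-39 FREE]
malloc(21): first-fit scan over [0-5 ALLOC][6-6 ALLOC][7-39 FREE] -> 7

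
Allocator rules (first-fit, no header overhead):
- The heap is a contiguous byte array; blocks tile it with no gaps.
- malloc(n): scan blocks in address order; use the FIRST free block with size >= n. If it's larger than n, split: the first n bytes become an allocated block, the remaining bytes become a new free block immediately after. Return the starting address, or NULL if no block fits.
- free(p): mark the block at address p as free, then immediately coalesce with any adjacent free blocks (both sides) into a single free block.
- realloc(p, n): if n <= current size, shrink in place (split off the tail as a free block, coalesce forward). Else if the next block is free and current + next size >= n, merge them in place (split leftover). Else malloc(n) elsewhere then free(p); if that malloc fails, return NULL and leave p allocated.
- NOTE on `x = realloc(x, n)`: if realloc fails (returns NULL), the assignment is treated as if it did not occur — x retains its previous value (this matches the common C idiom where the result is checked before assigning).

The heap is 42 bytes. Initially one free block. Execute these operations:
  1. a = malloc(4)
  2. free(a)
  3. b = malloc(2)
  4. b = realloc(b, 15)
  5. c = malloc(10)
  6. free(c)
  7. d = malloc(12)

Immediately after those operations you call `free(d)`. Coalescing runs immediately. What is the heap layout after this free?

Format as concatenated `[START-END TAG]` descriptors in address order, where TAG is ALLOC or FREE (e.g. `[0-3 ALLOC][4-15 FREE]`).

Op 1: a = malloc(4) -> a = 0; heap: [0-3 ALLOC][4-41 FREE]
Op 2: free(a) -> (freed a); heap: [0-41 FREE]
Op 3: b = malloc(2) -> b = 0; heap: [0-1 ALLOC][2-41 FREE]
Op 4: b = realloc(b, 15) -> b = 0; heap: [0-14 ALLOC][15-41 FREE]
Op 5: c = malloc(10) -> c = 15; heap: [0-14 ALLOC][15-24 ALLOC][25-41 FREE]
Op 6: free(c) -> (freed c); heap: [0-14 ALLOC][15-41 FREE]
Op 7: d = malloc(12) -> d = 15; heap: [0-14 ALLOC][15-26 ALLOC][27-41 FREE]
free(d): d = 15 -> block [15-26 ALLOC]; mark free, coalesce with adjacent free neighbors -> [0-14 ALLOC][15-41 FREE]

Answer: [0-14 ALLOC][15-41 FREE]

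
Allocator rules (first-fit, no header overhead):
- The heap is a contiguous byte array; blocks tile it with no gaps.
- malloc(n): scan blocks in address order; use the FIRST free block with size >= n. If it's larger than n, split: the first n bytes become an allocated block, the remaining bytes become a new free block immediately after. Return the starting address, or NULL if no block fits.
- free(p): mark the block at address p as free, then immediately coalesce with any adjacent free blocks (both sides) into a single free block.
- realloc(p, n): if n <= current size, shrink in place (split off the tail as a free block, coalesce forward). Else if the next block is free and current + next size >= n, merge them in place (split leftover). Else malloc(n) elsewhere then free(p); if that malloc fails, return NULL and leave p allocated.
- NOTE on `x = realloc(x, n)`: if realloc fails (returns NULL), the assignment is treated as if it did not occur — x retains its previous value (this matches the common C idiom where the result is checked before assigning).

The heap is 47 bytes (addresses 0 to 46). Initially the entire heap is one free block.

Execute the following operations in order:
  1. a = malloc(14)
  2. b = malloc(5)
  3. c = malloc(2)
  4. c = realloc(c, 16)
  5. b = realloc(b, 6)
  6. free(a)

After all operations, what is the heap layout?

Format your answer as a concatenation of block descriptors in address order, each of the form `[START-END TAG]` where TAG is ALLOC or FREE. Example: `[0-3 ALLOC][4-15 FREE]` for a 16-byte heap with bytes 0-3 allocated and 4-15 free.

Op 1: a = malloc(14) -> a = 0; heap: [0-13 ALLOC][14-46 FREE]
Op 2: b = malloc(5) -> b = 14; heap: [0-13 ALLOC][14-18 ALLOC][19-46 FREE]
Op 3: c = malloc(2) -> c = 19; heap: [0-13 ALLOC][14-18 ALLOC][19-20 ALLOC][21-46 FREE]
Op 4: c = realloc(c, 16) -> c = 19; heap: [0-13 ALLOC][14-18 ALLOC][19-34 ALLOC][35-46 FREE]
Op 5: b = realloc(b, 6) -> b = 35; heap: [0-13 ALLOC][14-18 FREE][19-34 ALLOC][35-40 ALLOC][41-46 FREE]
Op 6: free(a) -> (freed a); heap: [0-18 FREE][19-34 ALLOC][35-40 ALLOC][41-46 FREE]

Answer: [0-18 FREE][19-34 ALLOC][35-40 ALLOC][41-46 FREE]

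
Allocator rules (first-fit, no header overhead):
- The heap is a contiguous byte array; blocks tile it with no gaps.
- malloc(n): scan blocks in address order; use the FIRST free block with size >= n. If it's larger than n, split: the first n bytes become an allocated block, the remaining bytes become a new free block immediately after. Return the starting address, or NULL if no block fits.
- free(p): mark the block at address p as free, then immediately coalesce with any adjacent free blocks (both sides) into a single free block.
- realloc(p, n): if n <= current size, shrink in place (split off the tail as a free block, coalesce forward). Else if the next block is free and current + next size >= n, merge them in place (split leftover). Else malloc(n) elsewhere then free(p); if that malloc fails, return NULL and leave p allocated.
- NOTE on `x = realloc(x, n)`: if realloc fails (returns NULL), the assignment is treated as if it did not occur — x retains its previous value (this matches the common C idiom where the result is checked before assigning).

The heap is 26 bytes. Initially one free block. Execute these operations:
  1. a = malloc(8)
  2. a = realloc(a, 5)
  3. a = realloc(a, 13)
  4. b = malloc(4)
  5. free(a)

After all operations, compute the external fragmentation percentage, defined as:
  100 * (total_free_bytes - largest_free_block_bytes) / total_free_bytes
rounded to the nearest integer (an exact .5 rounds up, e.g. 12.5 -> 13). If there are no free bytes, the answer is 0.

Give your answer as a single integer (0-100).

Answer: 41

Derivation:
Op 1: a = malloc(8) -> a = 0; heap: [0-7 ALLOC][8-25 FREE]
Op 2: a = realloc(a, 5) -> a = 0; heap: [0-4 ALLOC][5-25 FREE]
Op 3: a = realloc(a, 13) -> a = 0; heap: [0-12 ALLOC][13-25 FREE]
Op 4: b = malloc(4) -> b = 13; heap: [0-12 ALLOC][13-16 ALLOC][17-25 FREE]
Op 5: free(a) -> (freed a); heap: [0-12 FREE][13-16 ALLOC][17-25 FREE]
Free blocks: [13 9] total_free=22 largest=13 -> 100*(22-13)/22 = 900/22 ≈ 40.909 -> rounds to 41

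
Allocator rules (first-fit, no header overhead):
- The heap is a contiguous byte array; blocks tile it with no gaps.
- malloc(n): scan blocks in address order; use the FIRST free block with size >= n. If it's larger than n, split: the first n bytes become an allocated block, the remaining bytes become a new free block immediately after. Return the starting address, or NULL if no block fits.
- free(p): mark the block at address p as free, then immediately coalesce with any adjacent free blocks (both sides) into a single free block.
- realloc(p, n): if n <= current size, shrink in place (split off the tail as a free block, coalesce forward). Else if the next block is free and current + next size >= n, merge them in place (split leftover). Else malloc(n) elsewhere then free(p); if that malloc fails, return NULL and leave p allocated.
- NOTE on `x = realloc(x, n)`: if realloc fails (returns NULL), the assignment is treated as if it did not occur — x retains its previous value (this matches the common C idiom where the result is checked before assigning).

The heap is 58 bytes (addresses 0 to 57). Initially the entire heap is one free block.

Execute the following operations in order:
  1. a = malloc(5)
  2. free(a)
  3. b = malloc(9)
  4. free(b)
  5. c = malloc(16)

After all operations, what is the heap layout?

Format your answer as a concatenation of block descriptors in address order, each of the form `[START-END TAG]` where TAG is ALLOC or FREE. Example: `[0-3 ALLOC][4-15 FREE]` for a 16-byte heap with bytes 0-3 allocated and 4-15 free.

Op 1: a = malloc(5) -> a = 0; heap: [0-4 ALLOC][5-57 FREE]
Op 2: free(a) -> (freed a); heap: [0-57 FREE]
Op 3: b = malloc(9) -> b = 0; heap: [0-8 ALLOC][9-57 FREE]
Op 4: free(b) -> (freed b); heap: [0-57 FREE]
Op 5: c = malloc(16) -> c = 0; heap: [0-15 ALLOC][16-57 FREE]

Answer: [0-15 ALLOC][16-57 FREE]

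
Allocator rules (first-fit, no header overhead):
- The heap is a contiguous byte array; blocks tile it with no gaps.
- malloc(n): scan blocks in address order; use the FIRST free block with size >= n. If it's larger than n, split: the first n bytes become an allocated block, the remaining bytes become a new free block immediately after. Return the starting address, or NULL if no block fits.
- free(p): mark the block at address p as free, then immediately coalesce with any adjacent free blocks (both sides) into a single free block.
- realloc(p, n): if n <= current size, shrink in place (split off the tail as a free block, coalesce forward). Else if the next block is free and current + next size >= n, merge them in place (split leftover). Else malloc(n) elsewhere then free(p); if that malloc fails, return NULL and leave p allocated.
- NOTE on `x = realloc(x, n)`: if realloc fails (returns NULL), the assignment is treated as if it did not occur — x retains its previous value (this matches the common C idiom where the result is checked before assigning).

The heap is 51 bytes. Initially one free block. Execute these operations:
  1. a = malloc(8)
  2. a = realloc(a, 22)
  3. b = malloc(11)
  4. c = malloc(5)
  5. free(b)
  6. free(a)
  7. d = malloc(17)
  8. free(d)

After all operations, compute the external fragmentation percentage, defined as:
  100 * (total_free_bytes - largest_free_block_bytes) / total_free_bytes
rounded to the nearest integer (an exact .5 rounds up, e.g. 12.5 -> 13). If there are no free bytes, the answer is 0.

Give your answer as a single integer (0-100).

Op 1: a = malloc(8) -> a = 0; heap: [0-7 ALLOC][8-50 FREE]
Op 2: a = realloc(a, 22) -> a = 0; heap: [0-21 ALLOC][22-50 FREE]
Op 3: b = malloc(11) -> b = 22; heap: [0-21 ALLOC][22-32 ALLOC][33-50 FREE]
Op 4: c = malloc(5) -> c = 33; heap: [0-21 ALLOC][22-32 ALLOC][33-37 ALLOC][38-50 FREE]
Op 5: free(b) -> (freed b); heap: [0-21 ALLOC][22-32 FREE][33-37 ALLOC][38-50 FREE]
Op 6: free(a) -> (freed a); heap: [0-32 FREE][33-37 ALLOC][38-50 FREE]
Op 7: d = malloc(17) -> d = 0; heap: [0-16 ALLOC][17-32 FREE][33-37 ALLOC][38-50 FREE]
Op 8: free(d) -> (freed d); heap: [0-32 FREE][33-37 ALLOC][38-50 FREE]
Free blocks: [33 13] total_free=46 largest=33 -> 100*(46-33)/46 = 1300/46 ≈ 28.261 -> rounds to 28

Answer: 28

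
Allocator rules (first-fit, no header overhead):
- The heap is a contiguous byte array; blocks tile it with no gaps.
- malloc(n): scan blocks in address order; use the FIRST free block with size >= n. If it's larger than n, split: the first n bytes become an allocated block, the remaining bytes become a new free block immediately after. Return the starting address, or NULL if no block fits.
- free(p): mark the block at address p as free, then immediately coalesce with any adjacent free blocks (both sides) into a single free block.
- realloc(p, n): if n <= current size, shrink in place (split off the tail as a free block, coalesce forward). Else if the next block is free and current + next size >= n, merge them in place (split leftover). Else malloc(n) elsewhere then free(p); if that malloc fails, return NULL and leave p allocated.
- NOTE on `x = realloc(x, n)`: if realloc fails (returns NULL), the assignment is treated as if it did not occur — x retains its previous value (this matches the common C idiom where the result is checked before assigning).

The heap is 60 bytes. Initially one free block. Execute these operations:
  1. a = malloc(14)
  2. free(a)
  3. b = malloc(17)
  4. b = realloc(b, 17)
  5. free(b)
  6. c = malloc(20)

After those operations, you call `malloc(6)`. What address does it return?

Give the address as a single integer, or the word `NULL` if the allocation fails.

Op 1: a = malloc(14) -> a = 0; heap: [0-13 ALLOC][14-59 FREE]
Op 2: free(a) -> (freed a); heap: [0-59 FREE]
Op 3: b = malloc(17) -> b = 0; heap: [0-16 ALLOC][17-59 FREE]
Op 4: b = realloc(b, 17) -> b = 0; heap: [0-16 ALLOC][17-59 FREE]
Op 5: free(b) -> (freed b); heap: [0-59 FREE]
Op 6: c = malloc(20) -> c = 0; heap: [0-19 ALLOC][20-59 FREE]
malloc(6): first-fit scan over [0-19 ALLOC][20-59 FREE] -> 20

Answer: 20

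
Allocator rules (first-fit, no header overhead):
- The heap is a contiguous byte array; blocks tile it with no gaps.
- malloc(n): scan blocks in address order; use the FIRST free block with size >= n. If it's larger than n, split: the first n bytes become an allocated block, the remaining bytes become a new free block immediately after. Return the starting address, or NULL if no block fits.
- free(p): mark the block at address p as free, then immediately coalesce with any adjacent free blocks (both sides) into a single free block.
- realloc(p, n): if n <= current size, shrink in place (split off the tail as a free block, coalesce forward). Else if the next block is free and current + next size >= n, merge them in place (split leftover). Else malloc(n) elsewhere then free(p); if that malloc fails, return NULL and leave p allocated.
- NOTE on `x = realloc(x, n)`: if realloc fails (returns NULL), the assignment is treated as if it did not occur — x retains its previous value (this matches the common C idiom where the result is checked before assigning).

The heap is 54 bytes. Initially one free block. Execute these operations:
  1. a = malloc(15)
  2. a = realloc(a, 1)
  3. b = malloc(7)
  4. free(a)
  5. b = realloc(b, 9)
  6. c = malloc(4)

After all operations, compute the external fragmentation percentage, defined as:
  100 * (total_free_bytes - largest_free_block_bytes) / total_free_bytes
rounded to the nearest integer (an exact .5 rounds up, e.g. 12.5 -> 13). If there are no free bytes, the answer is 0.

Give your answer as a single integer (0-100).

Op 1: a = malloc(15) -> a = 0; heap: [0-14 ALLOC][15-53 FREE]
Op 2: a = realloc(a, 1) -> a = 0; heap: [0-0 ALLOC][1-53 FREE]
Op 3: b = malloc(7) -> b = 1; heap: [0-0 ALLOC][1-7 ALLOC][8-53 FREE]
Op 4: free(a) -> (freed a); heap: [0-0 FREE][1-7 ALLOC][8-53 FREE]
Op 5: b = realloc(b, 9) -> b = 1; heap: [0-0 FREE][1-9 ALLOC][10-53 FREE]
Op 6: c = malloc(4) -> c = 10; heap: [0-0 FREE][1-9 ALLOC][10-13 ALLOC][14-53 FREE]
Free blocks: [1 40] total_free=41 largest=40 -> 100*(41-40)/41 = 100/41 ≈ 2.439 -> rounds to 2

Answer: 2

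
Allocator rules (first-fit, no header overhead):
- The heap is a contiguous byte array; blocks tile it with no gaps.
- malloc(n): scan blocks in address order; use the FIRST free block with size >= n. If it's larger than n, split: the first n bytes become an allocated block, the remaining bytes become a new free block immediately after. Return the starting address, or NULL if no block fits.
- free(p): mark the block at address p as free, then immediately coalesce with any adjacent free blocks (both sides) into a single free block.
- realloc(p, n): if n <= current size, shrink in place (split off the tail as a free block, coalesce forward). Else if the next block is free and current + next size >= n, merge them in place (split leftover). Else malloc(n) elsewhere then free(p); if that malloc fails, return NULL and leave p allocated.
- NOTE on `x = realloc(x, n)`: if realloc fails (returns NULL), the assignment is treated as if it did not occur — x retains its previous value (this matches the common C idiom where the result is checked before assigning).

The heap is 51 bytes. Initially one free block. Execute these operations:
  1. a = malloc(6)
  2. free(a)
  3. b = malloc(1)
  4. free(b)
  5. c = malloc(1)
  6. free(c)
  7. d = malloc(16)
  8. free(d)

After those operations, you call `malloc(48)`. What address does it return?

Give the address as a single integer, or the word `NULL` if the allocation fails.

Op 1: a = malloc(6) -> a = 0; heap: [0-5 ALLOC][6-50 FREE]
Op 2: free(a) -> (freed a); heap: [0-50 FREE]
Op 3: b = malloc(1) -> b = 0; heap: [0-0 ALLOC][1-50 FREE]
Op 4: free(b) -> (freed b); heap: [0-50 FREE]
Op 5: c = malloc(1) -> c = 0; heap: [0-0 ALLOC][1-50 FREE]
Op 6: free(c) -> (freed c); heap: [0-50 FREE]
Op 7: d = malloc(16) -> d = 0; heap: [0-15 ALLOC][16-50 FREE]
Op 8: free(d) -> (freed d); heap: [0-50 FREE]
malloc(48): first-fit scan over [0-50 FREE] -> 0

Answer: 0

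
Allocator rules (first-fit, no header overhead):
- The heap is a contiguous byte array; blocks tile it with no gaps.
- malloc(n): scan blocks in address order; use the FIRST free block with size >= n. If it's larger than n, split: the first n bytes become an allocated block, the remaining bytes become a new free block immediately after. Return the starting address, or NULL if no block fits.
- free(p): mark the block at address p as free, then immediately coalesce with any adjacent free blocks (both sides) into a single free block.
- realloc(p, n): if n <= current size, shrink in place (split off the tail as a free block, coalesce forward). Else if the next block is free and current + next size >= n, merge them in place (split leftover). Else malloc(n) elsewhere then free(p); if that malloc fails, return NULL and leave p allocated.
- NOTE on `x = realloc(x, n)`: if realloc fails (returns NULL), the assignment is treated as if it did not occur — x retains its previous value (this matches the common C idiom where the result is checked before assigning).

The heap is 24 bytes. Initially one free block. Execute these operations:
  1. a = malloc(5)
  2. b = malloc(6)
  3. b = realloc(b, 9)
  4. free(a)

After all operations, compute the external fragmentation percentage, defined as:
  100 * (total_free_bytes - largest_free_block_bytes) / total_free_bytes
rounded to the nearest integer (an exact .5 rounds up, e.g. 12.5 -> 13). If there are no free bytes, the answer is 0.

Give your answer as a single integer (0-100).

Op 1: a = malloc(5) -> a = 0; heap: [0-4 ALLOC][5-23 FREE]
Op 2: b = malloc(6) -> b = 5; heap: [0-4 ALLOC][5-10 ALLOC][11-23 FREE]
Op 3: b = realloc(b, 9) -> b = 5; heap: [0-4 ALLOC][5-13 ALLOC][14-23 FREE]
Op 4: free(a) -> (freed a); heap: [0-4 FREE][5-13 ALLOC][14-23 FREE]
Free blocks: [5 10] total_free=15 largest=10 -> 100*(15-10)/15 = 500/15 ≈ 33.333 -> rounds to 33

Answer: 33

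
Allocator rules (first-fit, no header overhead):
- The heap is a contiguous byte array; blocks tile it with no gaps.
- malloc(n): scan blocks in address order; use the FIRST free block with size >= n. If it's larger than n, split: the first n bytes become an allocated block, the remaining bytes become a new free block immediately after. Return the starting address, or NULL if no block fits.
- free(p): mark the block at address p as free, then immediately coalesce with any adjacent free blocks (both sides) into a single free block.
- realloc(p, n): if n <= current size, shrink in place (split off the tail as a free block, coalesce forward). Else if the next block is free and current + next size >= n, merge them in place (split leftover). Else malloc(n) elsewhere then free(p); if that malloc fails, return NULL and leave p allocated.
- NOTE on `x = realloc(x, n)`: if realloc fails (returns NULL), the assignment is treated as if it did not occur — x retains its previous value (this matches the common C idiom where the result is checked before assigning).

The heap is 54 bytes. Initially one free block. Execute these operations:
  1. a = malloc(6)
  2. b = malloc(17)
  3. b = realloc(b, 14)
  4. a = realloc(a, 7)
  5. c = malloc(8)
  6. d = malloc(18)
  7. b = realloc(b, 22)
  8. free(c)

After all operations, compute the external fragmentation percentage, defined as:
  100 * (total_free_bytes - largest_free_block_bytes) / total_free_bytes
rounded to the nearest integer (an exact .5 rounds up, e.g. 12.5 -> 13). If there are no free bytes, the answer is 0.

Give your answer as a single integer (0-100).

Answer: 47

Derivation:
Op 1: a = malloc(6) -> a = 0; heap: [0-5 ALLOC][6-53 FREE]
Op 2: b = malloc(17) -> b = 6; heap: [0-5 ALLOC][6-22 ALLOC][23-53 FREE]
Op 3: b = realloc(b, 14) -> b = 6; heap: [0-5 ALLOC][6-19 ALLOC][20-53 FREE]
Op 4: a = realloc(a, 7) -> a = 20; heap: [0-5 FREE][6-19 ALLOC][20-26 ALLOC][27-53 FREE]
Op 5: c = malloc(8) -> c = 27; heap: [0-5 FREE][6-19 ALLOC][20-26 ALLOC][27-34 ALLOC][35-53 FREE]
Op 6: d = malloc(18) -> d = 35; heap: [0-5 FREE][6-19 ALLOC][20-26 ALLOC][27-34 ALLOC][35-52 ALLOC][53-53 FREE]
Op 7: b = realloc(b, 22) -> NULL (b unchanged); heap: [0-5 FREE][6-19 ALLOC][20-26 ALLOC][27-34 ALLOC][35-52 ALLOC][53-53 FREE]
Op 8: free(c) -> (freed c); heap: [0-5 FREE][6-19 ALLOC][20-26 ALLOC][27-34 FREE][35-52 ALLOC][53-53 FREE]
Free blocks: [6 8 1] total_free=15 largest=8 -> 100*(15-8)/15 = 700/15 ≈ 46.667 -> rounds to 47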